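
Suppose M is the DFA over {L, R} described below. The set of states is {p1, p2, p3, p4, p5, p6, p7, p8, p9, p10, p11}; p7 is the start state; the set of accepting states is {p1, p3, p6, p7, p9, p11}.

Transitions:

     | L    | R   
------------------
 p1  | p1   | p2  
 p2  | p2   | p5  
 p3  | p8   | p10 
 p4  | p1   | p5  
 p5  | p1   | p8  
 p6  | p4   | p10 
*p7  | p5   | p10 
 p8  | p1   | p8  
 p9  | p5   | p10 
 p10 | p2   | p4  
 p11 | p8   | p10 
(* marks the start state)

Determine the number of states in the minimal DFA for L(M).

First remove the unreachable states {p3,p6,p9,p11}; 7 states remain.
Initial partition by acceptance: {p1,p7} | {p2,p4,p5,p8,p10}.
On input L, block {p1,p7} splits into {p1} and {p7}.
Refine {p2,p4,p5,p8,p10} on symbol L: members go to different blocks, giving {p4,p5,p8} and {p2,p10}.
No further refinement is possible. Final partition (4 blocks): {p1} | {p4,p5,p8} | {p7} | {p2,p10}.

4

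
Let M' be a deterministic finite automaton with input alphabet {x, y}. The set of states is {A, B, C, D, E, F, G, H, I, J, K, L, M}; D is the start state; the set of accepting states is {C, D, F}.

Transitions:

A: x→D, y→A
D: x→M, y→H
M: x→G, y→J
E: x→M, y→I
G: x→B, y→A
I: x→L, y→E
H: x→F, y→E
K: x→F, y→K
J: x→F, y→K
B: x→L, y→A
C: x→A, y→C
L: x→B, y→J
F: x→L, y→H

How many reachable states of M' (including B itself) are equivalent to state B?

States {C} cannot be reached from the start state, so discard them.
Start with accepting vs non-accepting: {D,F} | {A,B,E,G,H,I,J,K,L,M}.
On input x, block {A,B,E,G,H,I,J,K,L,M} splits into {B,E,G,I,L,M} and {A,H,J,K}.
Refine {B,E,G,I,L,M} on symbol y: members go to different blocks, giving {B,G,L,M} and {E,I}.
Split {A,H,J,K} by δ(·,y) → {A,J,K} and {H}.
No further refinement is possible. Final partition (5 blocks): {D,F} | {B,G,L,M} | {A,J,K} | {E,I} | {H}.
State B belongs to the block {B,G,L,M}, which has 4 states.

4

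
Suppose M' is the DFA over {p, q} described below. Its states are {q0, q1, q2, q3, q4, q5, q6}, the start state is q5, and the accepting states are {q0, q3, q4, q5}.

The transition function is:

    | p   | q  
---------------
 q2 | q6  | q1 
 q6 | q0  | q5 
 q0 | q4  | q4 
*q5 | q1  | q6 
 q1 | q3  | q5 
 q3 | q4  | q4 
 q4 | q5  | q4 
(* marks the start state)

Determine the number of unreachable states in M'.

1

Starting at q5 and following transitions, the reachable set is {q0, q1, q3, q4, q5, q6}. That leaves q2 unreachable — 1 in total.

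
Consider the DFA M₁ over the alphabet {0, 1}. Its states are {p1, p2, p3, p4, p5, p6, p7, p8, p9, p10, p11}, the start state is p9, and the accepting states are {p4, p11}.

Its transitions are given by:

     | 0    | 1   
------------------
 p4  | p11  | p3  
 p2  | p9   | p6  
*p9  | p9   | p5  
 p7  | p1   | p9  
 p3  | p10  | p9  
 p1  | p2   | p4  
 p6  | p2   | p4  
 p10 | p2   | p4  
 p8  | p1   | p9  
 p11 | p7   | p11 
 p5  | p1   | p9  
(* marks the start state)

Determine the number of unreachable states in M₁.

1

No path from p9 leads to p8; the other 10 states are all reachable.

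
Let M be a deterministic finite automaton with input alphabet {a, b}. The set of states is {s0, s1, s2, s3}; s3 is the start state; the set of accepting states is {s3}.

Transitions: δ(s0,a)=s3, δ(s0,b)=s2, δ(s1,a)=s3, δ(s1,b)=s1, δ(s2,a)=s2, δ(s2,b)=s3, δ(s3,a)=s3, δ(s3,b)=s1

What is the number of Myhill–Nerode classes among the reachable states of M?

Reachable states from the start: {s1,s3}. Unreachable: {s0,s2} — drop them.
Initial partition by acceptance: {s3} | {s1}.
No further refinement is possible. Final partition (2 blocks): {s3} | {s1}.

2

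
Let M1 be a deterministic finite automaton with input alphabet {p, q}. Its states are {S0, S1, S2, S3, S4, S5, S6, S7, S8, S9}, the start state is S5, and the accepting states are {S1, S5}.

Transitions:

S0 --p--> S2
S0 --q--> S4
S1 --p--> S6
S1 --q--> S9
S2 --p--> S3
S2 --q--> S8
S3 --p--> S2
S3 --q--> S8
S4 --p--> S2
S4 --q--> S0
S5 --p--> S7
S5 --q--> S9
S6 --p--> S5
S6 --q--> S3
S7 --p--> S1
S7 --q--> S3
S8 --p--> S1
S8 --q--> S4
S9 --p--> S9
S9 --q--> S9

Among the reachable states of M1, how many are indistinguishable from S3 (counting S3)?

Every state is reachable, so we keep all 10.
Start with accepting vs non-accepting: {S1,S5} | {S0,S2,S3,S4,S6,S7,S8,S9}.
On input p, block {S0,S2,S3,S4,S6,S7,S8,S9} splits into {S0,S2,S3,S4,S9} and {S6,S7,S8}.
Refine {S0,S2,S3,S4,S9} on symbol q: members go to different blocks, giving {S0,S4,S9} and {S2,S3}.
Split {S0,S4,S9} by δ(·,p) → {S0,S4} and {S9}.
On input q, block {S6,S7,S8} splits into {S6,S7} and {S8}.
Stable partition: {S1,S5} | {S0,S4} | {S6,S7} | {S2,S3} | {S9} | {S8} — 6 equivalence classes.
State S3 belongs to the block {S2,S3}, which has 2 states.

2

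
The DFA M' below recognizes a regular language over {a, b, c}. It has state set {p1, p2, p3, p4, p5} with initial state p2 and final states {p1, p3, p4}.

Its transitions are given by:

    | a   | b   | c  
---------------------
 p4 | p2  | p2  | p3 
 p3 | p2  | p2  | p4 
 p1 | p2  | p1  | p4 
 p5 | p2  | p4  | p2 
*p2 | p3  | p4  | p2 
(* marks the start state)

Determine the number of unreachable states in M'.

BFS from p2 reaches {p2, p3, p4}; the 2 state(s) p1, p5 are never visited.

2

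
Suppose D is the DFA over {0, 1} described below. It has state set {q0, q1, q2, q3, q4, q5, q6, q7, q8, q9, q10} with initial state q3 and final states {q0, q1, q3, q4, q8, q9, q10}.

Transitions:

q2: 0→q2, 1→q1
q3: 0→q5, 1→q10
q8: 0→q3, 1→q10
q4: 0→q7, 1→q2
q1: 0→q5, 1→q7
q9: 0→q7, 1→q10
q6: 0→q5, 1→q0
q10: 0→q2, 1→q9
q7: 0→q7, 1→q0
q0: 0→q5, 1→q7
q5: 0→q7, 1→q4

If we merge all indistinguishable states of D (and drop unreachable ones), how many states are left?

3

Reachable states from the start: {q0,q1,q2,q3,q4,q5,q7,q9,q10}. Unreachable: {q6,q8} — drop them.
Start with accepting vs non-accepting: {q0,q1,q3,q4,q9,q10} | {q2,q5,q7}.
On input 1, block {q0,q1,q3,q4,q9,q10} splits into {q0,q1,q4} and {q3,q9,q10}.
The partition is now stable with 3 blocks: {q0,q1,q4} | {q2,q5,q7} | {q3,q9,q10}.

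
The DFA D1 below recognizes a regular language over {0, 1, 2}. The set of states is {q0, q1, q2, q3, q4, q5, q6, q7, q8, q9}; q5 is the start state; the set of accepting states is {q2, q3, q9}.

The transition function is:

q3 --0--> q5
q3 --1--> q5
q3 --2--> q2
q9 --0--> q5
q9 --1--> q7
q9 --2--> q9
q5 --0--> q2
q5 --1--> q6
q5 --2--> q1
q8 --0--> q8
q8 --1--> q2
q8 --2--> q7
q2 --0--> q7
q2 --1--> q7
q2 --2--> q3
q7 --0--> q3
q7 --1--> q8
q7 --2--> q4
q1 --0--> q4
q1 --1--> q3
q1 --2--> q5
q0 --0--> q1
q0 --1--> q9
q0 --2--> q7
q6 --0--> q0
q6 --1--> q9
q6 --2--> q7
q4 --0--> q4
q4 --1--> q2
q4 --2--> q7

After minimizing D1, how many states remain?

All states are reachable from the start state.
Initial partition by acceptance: {q2,q3,q9} | {q0,q1,q4,q5,q6,q7,q8}.
On input 0, block {q0,q1,q4,q5,q6,q7,q8} splits into {q0,q1,q4,q6,q8} and {q5,q7}.
Stable partition: {q2,q3,q9} | {q0,q1,q4,q6,q8} | {q5,q7} — 3 equivalence classes.

3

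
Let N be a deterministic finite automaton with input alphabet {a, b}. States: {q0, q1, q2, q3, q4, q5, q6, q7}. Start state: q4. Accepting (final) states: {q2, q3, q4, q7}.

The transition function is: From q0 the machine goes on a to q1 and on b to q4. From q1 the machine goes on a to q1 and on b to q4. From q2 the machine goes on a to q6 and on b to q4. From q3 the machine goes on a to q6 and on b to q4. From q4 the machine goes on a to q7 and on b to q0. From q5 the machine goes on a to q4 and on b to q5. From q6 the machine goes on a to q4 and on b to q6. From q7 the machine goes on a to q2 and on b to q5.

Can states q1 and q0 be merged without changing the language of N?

First remove the unreachable states {q3}; 7 states remain.
Initial partition by acceptance: {q2,q4,q7} | {q0,q1,q5,q6}.
Split {q2,q4,q7} by δ(·,a) → {q4,q7} and {q2}.
Split {q4,q7} by δ(·,a) → {q4} and {q7}.
Split {q0,q1,q5,q6} by δ(·,a) → {q0,q1} and {q5,q6}.
No further refinement is possible. Final partition (5 blocks): {q4} | {q0,q1} | {q2} | {q7} | {q5,q6}.
q1 and q0 lie in the same block of the stable partition, so they are equivalent — no string distinguishes them.

Yes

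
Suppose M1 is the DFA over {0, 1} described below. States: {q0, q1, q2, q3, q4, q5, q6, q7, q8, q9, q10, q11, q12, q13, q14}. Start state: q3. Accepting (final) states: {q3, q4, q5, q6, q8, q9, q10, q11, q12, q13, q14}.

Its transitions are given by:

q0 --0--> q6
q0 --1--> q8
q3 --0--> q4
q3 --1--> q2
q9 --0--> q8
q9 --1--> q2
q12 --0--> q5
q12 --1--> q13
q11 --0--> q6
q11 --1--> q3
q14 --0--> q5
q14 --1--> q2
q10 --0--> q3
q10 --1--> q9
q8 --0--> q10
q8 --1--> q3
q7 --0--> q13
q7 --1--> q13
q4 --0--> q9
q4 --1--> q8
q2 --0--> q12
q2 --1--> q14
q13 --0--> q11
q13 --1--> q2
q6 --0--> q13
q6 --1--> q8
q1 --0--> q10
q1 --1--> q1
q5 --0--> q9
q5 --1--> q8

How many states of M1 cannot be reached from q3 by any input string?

3

Starting at q3 and following transitions, the reachable set is {q2, q3, q4, q5, q6, q8, q9, q10, q11, q12, q13, q14}. That leaves q0, q1, q7 unreachable — 3 in total.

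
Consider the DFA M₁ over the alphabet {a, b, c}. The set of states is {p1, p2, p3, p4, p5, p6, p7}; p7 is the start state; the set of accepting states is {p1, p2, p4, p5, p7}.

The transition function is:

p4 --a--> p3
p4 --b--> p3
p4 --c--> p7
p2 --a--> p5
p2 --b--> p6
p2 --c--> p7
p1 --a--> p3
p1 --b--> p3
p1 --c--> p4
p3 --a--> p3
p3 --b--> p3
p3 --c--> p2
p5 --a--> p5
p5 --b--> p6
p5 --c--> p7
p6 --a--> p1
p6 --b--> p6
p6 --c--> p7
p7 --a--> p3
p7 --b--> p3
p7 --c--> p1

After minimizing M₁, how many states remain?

4

Initial partition by acceptance: {p1,p2,p4,p5,p7} | {p3,p6}.
On input a, block {p1,p2,p4,p5,p7} splits into {p1,p4,p7} and {p2,p5}.
Split {p3,p6} by δ(·,a) → {p3} and {p6}.
Stable partition: {p1,p4,p7} | {p3} | {p2,p5} | {p6} — 4 equivalence classes.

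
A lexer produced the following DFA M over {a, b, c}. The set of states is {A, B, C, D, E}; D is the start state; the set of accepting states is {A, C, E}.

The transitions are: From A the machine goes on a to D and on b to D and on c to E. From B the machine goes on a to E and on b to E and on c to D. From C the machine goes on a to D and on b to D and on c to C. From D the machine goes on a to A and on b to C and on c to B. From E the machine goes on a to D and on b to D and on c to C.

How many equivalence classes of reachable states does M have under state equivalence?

2

Initial partition by acceptance: {A,C,E} | {B,D}.
No further refinement is possible. Final partition (2 blocks): {A,C,E} | {B,D}.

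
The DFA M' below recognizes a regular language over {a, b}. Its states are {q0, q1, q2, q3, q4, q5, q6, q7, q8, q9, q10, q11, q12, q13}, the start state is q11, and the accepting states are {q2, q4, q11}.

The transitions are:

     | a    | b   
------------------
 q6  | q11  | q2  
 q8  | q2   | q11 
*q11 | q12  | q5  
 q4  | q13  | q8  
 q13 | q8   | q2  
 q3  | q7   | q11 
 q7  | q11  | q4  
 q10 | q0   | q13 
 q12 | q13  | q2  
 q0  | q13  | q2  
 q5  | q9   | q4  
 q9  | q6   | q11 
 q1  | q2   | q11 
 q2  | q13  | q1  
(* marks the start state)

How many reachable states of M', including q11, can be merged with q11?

1

First remove the unreachable states {q0,q3,q7,q10}; 10 states remain.
Start with accepting vs non-accepting: {q2,q4,q11} | {q1,q5,q6,q8,q9,q12,q13}.
On input a, block {q1,q5,q6,q8,q9,q12,q13} splits into {q5,q9,q12,q13} and {q1,q6,q8}.
On input b, block {q2,q4,q11} splits into {q2,q4} and {q11}.
Refine {q5,q9,q12,q13} on symbol a: members go to different blocks, giving {q5,q12} and {q9,q13}.
Refine {q1,q6,q8} on symbol a: members go to different blocks, giving {q1,q8} and {q6}.
Split {q9,q13} by δ(·,a) → {q9} and {q13}.
On input a, block {q5,q12} splits into {q5} and {q12}.
Stable partition: {q2,q4} | {q5} | {q1,q8} | {q11} | {q9} | {q6} | {q13} | {q12} — 8 equivalence classes.
The equivalence class containing q11 is {q11}, of size 1.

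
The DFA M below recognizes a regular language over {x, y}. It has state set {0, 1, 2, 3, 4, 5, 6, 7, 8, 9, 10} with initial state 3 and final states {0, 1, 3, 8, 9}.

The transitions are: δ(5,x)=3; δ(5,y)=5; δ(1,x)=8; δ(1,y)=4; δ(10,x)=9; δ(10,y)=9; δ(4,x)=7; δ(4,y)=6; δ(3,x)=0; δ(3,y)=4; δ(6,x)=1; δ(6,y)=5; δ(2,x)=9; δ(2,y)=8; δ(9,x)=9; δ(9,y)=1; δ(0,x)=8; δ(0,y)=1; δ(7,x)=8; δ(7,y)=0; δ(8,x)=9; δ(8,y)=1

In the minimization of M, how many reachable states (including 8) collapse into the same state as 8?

First remove the unreachable states {2,10}; 9 states remain.
P0 = {0,1,3,8,9} | {4,5,6,7}.
Refine {0,1,3,8,9} on symbol y: members go to different blocks, giving {0,8,9} and {1,3}.
On input x, block {4,5,6,7} splits into {5,6} and {4} and {7}.
Stable partition: {0,8,9} | {5,6} | {1,3} | {4} | {7} — 5 equivalence classes.
State 8 belongs to the block {0,8,9}, which has 3 states.

3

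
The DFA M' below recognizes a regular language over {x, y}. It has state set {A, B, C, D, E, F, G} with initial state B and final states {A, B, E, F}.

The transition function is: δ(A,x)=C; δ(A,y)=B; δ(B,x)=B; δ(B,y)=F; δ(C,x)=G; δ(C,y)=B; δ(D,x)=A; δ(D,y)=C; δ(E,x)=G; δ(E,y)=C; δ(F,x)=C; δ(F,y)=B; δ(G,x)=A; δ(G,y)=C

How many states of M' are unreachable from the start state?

No path from B leads to D, E; the other 5 states are all reachable.

2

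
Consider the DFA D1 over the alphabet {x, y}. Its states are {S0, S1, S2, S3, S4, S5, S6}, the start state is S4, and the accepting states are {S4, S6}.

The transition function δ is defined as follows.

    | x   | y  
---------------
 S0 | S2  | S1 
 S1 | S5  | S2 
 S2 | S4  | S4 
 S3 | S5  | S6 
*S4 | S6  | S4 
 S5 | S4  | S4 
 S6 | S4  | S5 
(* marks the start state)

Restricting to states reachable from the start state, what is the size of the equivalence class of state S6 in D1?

1

First remove the unreachable states {S0,S1,S2,S3}; 3 states remain.
Initial partition by acceptance: {S4,S6} | {S5}.
Split {S4,S6} by δ(·,y) → {S4} and {S6}.
Stable partition: {S4} | {S5} | {S6} — 3 equivalence classes.
The equivalence class containing S6 is {S6}, of size 1.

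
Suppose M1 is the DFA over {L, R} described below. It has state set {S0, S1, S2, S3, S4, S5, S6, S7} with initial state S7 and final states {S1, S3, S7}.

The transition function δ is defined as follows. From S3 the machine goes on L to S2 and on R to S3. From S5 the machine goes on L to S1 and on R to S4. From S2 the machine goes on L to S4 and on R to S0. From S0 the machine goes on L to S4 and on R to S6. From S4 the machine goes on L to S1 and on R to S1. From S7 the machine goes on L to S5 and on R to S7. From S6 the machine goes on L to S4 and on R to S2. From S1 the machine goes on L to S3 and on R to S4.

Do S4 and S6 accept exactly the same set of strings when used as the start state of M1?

No

P0 = {S1,S3,S7} | {S0,S2,S4,S5,S6}.
Refine {S1,S3,S7} on symbol L: members go to different blocks, giving {S3,S7} and {S1}.
Refine {S0,S2,S4,S5,S6} on symbol L: members go to different blocks, giving {S0,S2,S6} and {S4,S5}.
Split {S3,S7} by δ(·,L) → {S3} and {S7}.
Split {S4,S5} by δ(·,R) → {S4} and {S5}.
Stable partition: {S3} | {S0,S2,S6} | {S1} | {S4} | {S7} | {S5} — 6 equivalence classes.
S4 and S6 end up in different blocks, so they are distinguishable. For instance, the string 'L' is accepted from only S4.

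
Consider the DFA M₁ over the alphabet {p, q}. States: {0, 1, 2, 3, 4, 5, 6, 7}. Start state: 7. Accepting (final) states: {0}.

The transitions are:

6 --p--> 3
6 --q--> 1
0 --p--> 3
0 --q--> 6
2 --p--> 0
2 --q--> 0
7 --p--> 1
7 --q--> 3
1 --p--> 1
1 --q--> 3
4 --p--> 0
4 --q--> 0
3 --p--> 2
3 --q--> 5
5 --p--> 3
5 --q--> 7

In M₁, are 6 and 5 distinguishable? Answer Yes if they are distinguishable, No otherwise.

No

Reachable states from the start: {0,1,2,3,5,6,7}. Unreachable: {4} — drop them.
Initial partition by acceptance: {0} | {1,2,3,5,6,7}.
Split {1,2,3,5,6,7} by δ(·,p) → {1,3,5,6,7} and {2}.
Split {1,3,5,6,7} by δ(·,p) → {1,5,6,7} and {3}.
Refine {1,5,6,7} on symbol p: members go to different blocks, giving {1,7} and {5,6}.
Stable partition: {0} | {1,7} | {2} | {3} | {5,6} — 5 equivalence classes.
6 and 5 lie in the same block of the stable partition, so they are equivalent — no string distinguishes them.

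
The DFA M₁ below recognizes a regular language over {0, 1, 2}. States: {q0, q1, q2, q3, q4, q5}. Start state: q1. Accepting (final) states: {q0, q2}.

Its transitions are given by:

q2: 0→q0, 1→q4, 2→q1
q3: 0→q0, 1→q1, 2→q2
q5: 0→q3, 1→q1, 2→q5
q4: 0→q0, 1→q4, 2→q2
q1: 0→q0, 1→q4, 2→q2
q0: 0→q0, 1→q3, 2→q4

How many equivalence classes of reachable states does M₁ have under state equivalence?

Reachable states from the start: {q0,q1,q2,q3,q4}. Unreachable: {q5} — drop them.
Initial partition by acceptance: {q0,q2} | {q1,q3,q4}.
The partition is now stable with 2 blocks: {q0,q2} | {q1,q3,q4}.

2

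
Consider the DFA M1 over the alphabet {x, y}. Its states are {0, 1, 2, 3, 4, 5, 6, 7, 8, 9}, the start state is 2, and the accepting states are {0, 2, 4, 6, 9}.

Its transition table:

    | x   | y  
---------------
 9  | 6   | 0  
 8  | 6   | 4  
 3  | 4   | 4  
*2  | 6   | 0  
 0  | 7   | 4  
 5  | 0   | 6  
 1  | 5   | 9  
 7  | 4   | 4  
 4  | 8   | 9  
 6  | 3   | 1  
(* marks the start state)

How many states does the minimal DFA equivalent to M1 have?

P0 = {0,2,4,6,9} | {1,3,5,7,8}.
Refine {0,2,4,6,9} on symbol x: members go to different blocks, giving {0,4,6} and {2,9}.
Split {0,4,6} by δ(·,y) → {0} and {4} and {6}.
On input x, block {1,3,5,7,8} splits into {3,7} and {1} and {5} and {8}.
Stable partition: {0} | {3,7} | {2,9} | {4} | {6} | {1} | {5} | {8} — 8 equivalence classes.

8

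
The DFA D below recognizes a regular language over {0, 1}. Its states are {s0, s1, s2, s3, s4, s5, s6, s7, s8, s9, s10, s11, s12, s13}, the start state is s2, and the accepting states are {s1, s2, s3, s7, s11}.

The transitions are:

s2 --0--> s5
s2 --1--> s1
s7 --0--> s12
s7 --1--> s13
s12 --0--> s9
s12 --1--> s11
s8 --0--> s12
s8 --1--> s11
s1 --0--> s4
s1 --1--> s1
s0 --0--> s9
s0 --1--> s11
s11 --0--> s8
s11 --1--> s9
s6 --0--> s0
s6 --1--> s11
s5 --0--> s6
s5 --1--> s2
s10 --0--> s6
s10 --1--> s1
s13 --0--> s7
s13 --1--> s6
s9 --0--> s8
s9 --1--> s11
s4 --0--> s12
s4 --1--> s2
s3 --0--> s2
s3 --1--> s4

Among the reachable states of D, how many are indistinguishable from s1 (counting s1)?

2

First remove the unreachable states {s3,s7,s10,s13}; 10 states remain.
Initial partition by acceptance: {s1,s2,s11} | {s0,s4,s5,s6,s8,s9,s12}.
Refine {s1,s2,s11} on symbol 1: members go to different blocks, giving {s1,s2} and {s11}.
Refine {s0,s4,s5,s6,s8,s9,s12} on symbol 1: members go to different blocks, giving {s0,s6,s8,s9,s12} and {s4,s5}.
No further refinement is possible. Final partition (4 blocks): {s1,s2} | {s0,s6,s8,s9,s12} | {s11} | {s4,s5}.
The equivalence class containing s1 is {s1,s2}, of size 2.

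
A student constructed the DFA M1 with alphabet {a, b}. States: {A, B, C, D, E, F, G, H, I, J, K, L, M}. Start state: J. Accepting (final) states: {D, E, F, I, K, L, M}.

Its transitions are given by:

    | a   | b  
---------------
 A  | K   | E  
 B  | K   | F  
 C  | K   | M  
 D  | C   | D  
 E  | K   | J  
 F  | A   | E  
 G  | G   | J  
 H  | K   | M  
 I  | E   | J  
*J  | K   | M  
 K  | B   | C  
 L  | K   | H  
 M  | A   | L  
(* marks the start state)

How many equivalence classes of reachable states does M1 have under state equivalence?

States {D,G,I} cannot be reached from the start state, so discard them.
P0 = {E,F,K,L,M} | {A,B,C,H,J}.
On input a, block {E,F,K,L,M} splits into {F,K,M} and {E,L}.
Split {F,K,M} by δ(·,b) → {F,M} and {K}.
Split {A,B,C,H,J} by δ(·,b) → {B,C,H,J} and {A}.
Stable partition: {F,M} | {B,C,H,J} | {E,L} | {K} | {A} — 5 equivalence classes.

5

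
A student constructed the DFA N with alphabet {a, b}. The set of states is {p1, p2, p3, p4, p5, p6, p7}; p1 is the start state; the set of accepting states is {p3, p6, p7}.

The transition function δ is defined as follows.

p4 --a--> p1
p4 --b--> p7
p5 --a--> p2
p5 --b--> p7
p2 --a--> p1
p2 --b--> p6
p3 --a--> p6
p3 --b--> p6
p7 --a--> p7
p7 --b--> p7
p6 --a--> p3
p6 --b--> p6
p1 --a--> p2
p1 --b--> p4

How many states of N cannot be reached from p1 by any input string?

No path from p1 leads to p5; the other 6 states are all reachable.

1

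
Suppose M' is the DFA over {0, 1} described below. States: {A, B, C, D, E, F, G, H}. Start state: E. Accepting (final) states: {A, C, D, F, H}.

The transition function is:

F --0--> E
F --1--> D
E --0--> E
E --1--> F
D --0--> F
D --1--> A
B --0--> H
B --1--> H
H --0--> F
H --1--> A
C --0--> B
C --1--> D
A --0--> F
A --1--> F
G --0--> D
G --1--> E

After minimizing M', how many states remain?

4

States {B,C,G,H} cannot be reached from the start state, so discard them.
P0 = {A,D,F} | {E}.
On input 0, block {A,D,F} splits into {A,D} and {F}.
Refine {A,D} on symbol 1: members go to different blocks, giving {A} and {D}.
The partition is now stable with 4 blocks: {A} | {E} | {F} | {D}.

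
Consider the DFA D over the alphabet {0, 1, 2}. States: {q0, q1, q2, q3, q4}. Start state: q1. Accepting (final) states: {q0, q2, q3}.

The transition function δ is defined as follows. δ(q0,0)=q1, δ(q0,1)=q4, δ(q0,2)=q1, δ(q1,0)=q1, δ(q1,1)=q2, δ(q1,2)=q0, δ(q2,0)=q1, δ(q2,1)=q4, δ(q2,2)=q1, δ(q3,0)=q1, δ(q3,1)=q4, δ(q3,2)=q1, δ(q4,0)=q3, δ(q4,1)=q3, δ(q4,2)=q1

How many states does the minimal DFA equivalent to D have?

3

All states are reachable from the start state.
Start with accepting vs non-accepting: {q0,q2,q3} | {q1,q4}.
On input 0, block {q1,q4} splits into {q1} and {q4}.
Stable partition: {q0,q2,q3} | {q1} | {q4} — 3 equivalence classes.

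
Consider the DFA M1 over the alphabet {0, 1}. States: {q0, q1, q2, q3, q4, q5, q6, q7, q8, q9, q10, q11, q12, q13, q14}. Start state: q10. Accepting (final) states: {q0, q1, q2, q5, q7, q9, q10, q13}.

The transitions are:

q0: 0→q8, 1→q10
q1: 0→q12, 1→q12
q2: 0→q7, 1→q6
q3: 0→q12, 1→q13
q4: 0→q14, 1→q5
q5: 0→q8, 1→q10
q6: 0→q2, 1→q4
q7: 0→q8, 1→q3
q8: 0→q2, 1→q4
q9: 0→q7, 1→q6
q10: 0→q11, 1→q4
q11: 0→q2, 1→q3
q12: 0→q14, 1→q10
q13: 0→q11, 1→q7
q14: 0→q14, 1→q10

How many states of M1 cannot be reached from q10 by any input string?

Starting at q10 and following transitions, the reachable set is {q2, q3, q4, q5, q6, q7, q8, q10, q11, q12, q13, q14}. That leaves q0, q1, q9 unreachable — 3 in total.

3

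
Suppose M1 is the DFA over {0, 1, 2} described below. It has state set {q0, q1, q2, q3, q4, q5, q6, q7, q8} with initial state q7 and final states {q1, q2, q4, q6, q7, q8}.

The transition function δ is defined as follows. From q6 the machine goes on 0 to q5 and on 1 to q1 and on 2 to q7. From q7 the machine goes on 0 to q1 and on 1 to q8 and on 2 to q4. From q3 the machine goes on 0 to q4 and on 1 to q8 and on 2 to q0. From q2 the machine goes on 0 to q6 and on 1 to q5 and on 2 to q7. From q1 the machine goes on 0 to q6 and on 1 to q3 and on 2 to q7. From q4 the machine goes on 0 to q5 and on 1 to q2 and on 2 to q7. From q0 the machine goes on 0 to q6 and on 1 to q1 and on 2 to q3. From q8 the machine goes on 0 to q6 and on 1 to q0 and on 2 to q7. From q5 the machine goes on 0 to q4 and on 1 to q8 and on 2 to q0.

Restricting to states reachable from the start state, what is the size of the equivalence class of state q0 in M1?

Every state is reachable, so we keep all 9.
Start with accepting vs non-accepting: {q1,q2,q4,q6,q7,q8} | {q0,q3,q5}.
On input 0, block {q1,q2,q4,q6,q7,q8} splits into {q1,q2,q7,q8} and {q4,q6}.
Refine {q1,q2,q7,q8} on symbol 0: members go to different blocks, giving {q1,q2,q8} and {q7}.
The partition is now stable with 4 blocks: {q1,q2,q8} | {q0,q3,q5} | {q4,q6} | {q7}.
The equivalence class containing q0 is {q0,q3,q5}, of size 3.

3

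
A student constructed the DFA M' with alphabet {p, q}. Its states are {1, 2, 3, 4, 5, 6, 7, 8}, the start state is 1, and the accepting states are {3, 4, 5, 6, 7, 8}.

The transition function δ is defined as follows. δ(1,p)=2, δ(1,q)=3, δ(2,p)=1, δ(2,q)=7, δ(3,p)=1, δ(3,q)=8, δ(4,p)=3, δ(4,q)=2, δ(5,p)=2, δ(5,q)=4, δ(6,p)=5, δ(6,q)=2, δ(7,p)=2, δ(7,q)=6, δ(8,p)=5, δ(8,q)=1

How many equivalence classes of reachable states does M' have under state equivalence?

All states are reachable from the start state.
Start with accepting vs non-accepting: {3,4,5,6,7,8} | {1,2}.
Split {3,4,5,6,7,8} by δ(·,p) → {3,5,7} and {4,6,8}.
The partition is now stable with 3 blocks: {3,5,7} | {1,2} | {4,6,8}.

3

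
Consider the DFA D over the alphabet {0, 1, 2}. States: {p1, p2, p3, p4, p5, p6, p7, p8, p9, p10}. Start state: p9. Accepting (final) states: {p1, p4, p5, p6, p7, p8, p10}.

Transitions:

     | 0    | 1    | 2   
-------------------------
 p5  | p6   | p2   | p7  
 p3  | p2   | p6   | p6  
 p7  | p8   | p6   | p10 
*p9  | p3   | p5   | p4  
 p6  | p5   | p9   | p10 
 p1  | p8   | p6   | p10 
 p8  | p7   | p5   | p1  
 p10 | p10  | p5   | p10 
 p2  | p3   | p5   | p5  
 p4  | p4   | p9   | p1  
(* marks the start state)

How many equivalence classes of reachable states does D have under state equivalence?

3

Every state is reachable, so we keep all 10.
Initial partition by acceptance: {p1,p4,p5,p6,p7,p8,p10} | {p2,p3,p9}.
Split {p1,p4,p5,p6,p7,p8,p10} by δ(·,1) → {p1,p7,p8,p10} and {p4,p5,p6}.
Stable partition: {p1,p7,p8,p10} | {p2,p3,p9} | {p4,p5,p6} — 3 equivalence classes.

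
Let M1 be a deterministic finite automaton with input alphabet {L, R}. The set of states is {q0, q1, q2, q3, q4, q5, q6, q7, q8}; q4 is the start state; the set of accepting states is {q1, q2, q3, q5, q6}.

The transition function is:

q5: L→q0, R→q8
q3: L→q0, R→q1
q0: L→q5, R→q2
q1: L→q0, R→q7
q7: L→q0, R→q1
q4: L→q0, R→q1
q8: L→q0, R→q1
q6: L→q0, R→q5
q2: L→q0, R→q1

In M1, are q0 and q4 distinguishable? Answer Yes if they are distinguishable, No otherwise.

First remove the unreachable states {q3,q6}; 7 states remain.
Initial partition by acceptance: {q1,q2,q5} | {q0,q4,q7,q8}.
Split {q1,q2,q5} by δ(·,R) → {q1,q5} and {q2}.
On input L, block {q0,q4,q7,q8} splits into {q4,q7,q8} and {q0}.
The partition is now stable with 4 blocks: {q1,q5} | {q4,q7,q8} | {q2} | {q0}.
q0 and q4 end up in different blocks, so they are distinguishable. For instance, the string 'L' is accepted from only q0.

Yes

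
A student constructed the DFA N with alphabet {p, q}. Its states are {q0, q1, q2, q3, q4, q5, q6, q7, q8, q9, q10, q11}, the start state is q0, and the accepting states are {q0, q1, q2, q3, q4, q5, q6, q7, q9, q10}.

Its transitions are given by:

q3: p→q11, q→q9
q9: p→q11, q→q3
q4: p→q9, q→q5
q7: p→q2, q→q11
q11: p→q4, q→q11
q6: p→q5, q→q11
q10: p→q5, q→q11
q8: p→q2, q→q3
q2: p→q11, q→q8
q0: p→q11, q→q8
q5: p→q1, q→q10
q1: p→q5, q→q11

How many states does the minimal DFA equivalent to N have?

7

Reachable states from the start: {q0,q1,q2,q3,q4,q5,q8,q9,q10,q11}. Unreachable: {q6,q7} — drop them.
Initial partition by acceptance: {q0,q1,q2,q3,q4,q5,q9,q10} | {q8,q11}.
Refine {q0,q1,q2,q3,q4,q5,q9,q10} on symbol p: members go to different blocks, giving {q0,q2,q3,q9} and {q1,q4,q5,q10}.
On input q, block {q0,q2,q3,q9} splits into {q0,q2} and {q3,q9}.
Split {q8,q11} by δ(·,p) → {q8} and {q11}.
On input p, block {q1,q4,q5,q10} splits into {q1,q5,q10} and {q4}.
Refine {q1,q5,q10} on symbol q: members go to different blocks, giving {q1,q10} and {q5}.
No further refinement is possible. Final partition (7 blocks): {q0,q2} | {q8} | {q1,q10} | {q3,q9} | {q11} | {q4} | {q5}.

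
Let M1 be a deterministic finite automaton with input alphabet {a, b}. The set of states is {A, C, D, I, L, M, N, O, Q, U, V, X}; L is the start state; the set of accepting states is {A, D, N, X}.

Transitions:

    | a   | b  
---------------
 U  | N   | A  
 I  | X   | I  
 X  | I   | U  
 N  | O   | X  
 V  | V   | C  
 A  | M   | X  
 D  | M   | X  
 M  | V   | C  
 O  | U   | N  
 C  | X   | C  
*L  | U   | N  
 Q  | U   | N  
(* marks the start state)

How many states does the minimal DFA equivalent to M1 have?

7

States {D,Q} cannot be reached from the start state, so discard them.
Start with accepting vs non-accepting: {A,N,X} | {C,I,L,M,O,U,V}.
On input b, block {A,N,X} splits into {A,N} and {X}.
Refine {C,I,L,M,O,U,V} on symbol a: members go to different blocks, giving {L,M,O,V} and {C,I} and {U}.
Refine {L,M,O,V} on symbol a: members go to different blocks, giving {M,V} and {L,O}.
Refine {A,N} on symbol a: members go to different blocks, giving {A} and {N}.
No further refinement is possible. Final partition (7 blocks): {A} | {M,V} | {X} | {C,I} | {U} | {L,O} | {N}.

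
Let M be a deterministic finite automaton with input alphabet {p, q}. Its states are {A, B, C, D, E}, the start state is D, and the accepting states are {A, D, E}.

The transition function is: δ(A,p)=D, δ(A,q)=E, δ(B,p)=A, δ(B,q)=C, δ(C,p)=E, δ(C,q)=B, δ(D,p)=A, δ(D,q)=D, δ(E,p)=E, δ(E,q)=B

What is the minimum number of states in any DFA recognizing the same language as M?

Every state is reachable, so we keep all 5.
Initial partition by acceptance: {A,D,E} | {B,C}.
Split {A,D,E} by δ(·,q) → {A,D} and {E}.
Refine {A,D} on symbol q: members go to different blocks, giving {A} and {D}.
Refine {B,C} on symbol p: members go to different blocks, giving {B} and {C}.
Stable partition: {A} | {B} | {E} | {D} | {C} — 5 equivalence classes.

5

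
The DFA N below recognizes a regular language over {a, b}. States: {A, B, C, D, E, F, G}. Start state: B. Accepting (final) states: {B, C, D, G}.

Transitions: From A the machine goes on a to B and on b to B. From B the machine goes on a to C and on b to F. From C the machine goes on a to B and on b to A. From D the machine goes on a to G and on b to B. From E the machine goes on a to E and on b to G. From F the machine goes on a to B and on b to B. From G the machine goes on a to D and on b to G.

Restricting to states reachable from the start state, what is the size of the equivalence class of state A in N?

2

First remove the unreachable states {D,E,G}; 4 states remain.
Initial partition by acceptance: {B,C} | {A,F}.
No further refinement is possible. Final partition (2 blocks): {B,C} | {A,F}.
State A belongs to the block {A,F}, which has 2 states.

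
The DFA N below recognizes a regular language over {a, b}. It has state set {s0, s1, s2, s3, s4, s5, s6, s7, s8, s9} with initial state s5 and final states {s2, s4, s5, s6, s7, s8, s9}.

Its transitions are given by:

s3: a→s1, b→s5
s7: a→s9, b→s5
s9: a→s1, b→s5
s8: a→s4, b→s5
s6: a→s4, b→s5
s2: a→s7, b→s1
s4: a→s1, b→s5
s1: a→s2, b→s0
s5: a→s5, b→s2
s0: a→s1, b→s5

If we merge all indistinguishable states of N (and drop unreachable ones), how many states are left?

Reachable states from the start: {s0,s1,s2,s5,s7,s9}. Unreachable: {s3,s4,s6,s8} — drop them.
Initial partition by acceptance: {s2,s5,s7,s9} | {s0,s1}.
Split {s2,s5,s7,s9} by δ(·,a) → {s2,s5,s7} and {s9}.
Refine {s2,s5,s7} on symbol a: members go to different blocks, giving {s2,s5} and {s7}.
Split {s2,s5} by δ(·,a) → {s2} and {s5}.
Split {s0,s1} by δ(·,a) → {s0} and {s1}.
No further refinement is possible. Final partition (6 blocks): {s2} | {s0} | {s9} | {s7} | {s5} | {s1}.

6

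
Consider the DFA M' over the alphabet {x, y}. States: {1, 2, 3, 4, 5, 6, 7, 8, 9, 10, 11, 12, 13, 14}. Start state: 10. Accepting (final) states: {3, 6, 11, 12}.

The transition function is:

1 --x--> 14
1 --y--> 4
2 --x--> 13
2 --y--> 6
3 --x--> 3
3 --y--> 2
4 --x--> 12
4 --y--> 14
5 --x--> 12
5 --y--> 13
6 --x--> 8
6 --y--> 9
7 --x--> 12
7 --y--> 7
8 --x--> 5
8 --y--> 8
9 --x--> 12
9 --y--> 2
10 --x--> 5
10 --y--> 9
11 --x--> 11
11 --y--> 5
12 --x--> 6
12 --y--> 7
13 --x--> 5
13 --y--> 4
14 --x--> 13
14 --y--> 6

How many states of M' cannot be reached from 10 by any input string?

Starting at 10 and following transitions, the reachable set is {2, 4, 5, 6, 7, 8, 9, 10, 12, 13, 14}. That leaves 1, 3, 11 unreachable — 3 in total.

3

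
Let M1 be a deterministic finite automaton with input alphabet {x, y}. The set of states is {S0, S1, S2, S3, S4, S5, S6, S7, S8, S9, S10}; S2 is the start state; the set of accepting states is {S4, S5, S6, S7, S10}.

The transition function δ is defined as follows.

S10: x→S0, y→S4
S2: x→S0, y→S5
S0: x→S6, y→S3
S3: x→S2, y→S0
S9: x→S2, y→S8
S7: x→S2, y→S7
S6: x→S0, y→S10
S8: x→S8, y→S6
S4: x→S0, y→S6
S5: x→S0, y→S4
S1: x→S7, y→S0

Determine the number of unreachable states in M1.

No path from S2 leads to S1, S7, S8, S9; the other 7 states are all reachable.

4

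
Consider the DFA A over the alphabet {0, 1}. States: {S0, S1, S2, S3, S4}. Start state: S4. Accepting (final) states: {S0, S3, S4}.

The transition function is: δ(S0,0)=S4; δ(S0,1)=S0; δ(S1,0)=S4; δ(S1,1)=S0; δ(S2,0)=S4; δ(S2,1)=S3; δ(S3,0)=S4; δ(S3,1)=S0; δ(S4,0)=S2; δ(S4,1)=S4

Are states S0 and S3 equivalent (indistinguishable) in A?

Reachable states from the start: {S0,S2,S3,S4}. Unreachable: {S1} — drop them.
Initial partition by acceptance: {S0,S3,S4} | {S2}.
Split {S0,S3,S4} by δ(·,0) → {S0,S3} and {S4}.
The partition is now stable with 3 blocks: {S0,S3} | {S2} | {S4}.
S0 and S3 lie in the same block of the stable partition, so they are equivalent — no string distinguishes them.

Yes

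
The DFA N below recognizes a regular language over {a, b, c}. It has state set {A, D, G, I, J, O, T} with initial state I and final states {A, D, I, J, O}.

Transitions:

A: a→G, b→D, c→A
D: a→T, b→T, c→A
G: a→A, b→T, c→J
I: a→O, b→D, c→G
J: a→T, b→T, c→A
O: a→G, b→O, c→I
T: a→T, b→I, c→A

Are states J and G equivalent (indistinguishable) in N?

All states are reachable from the start state.
P0 = {A,D,I,J,O} | {G,T}.
On input a, block {A,D,I,J,O} splits into {A,D,J,O} and {I}.
Split {A,D,J,O} by δ(·,b) → {D,J} and {A,O}.
Split {G,T} by δ(·,a) → {G} and {T}.
On input b, block {A,O} splits into {A} and {O}.
Stable partition: {D,J} | {G} | {I} | {A} | {T} | {O} — 6 equivalence classes.
J and G end up in different blocks, so they are distinguishable. For instance, the string 'ε' is accepted from only J.

No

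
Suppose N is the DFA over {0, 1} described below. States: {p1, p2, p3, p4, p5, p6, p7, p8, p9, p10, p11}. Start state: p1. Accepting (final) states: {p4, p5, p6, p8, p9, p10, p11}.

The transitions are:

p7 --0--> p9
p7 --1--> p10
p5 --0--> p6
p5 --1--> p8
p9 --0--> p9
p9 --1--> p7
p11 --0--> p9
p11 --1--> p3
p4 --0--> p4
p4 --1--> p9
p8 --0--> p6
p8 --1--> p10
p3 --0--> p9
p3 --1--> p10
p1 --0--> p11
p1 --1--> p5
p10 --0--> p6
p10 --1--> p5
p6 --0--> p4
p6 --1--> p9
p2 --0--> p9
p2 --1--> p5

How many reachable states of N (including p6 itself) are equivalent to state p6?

First remove the unreachable states {p2}; 10 states remain.
Start with accepting vs non-accepting: {p4,p5,p6,p8,p9,p10,p11} | {p1,p3,p7}.
Split {p4,p5,p6,p8,p9,p10,p11} by δ(·,1) → {p4,p5,p6,p8,p10} and {p9,p11}.
Refine {p4,p5,p6,p8,p10} on symbol 1: members go to different blocks, giving {p5,p8,p10} and {p4,p6}.
The partition is now stable with 4 blocks: {p5,p8,p10} | {p1,p3,p7} | {p9,p11} | {p4,p6}.
The equivalence class containing p6 is {p4,p6}, of size 2.

2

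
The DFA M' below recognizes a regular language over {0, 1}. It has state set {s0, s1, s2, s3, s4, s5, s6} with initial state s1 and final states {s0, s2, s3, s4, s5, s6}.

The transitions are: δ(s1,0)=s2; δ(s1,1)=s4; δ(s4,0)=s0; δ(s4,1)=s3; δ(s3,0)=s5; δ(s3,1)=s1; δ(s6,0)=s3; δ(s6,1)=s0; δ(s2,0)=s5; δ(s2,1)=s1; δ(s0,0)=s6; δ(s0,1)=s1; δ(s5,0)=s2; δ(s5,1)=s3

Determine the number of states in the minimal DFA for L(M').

Initial partition by acceptance: {s0,s2,s3,s4,s5,s6} | {s1}.
Refine {s0,s2,s3,s4,s5,s6} on symbol 1: members go to different blocks, giving {s0,s2,s3} and {s4,s5,s6}.
The partition is now stable with 3 blocks: {s0,s2,s3} | {s1} | {s4,s5,s6}.

3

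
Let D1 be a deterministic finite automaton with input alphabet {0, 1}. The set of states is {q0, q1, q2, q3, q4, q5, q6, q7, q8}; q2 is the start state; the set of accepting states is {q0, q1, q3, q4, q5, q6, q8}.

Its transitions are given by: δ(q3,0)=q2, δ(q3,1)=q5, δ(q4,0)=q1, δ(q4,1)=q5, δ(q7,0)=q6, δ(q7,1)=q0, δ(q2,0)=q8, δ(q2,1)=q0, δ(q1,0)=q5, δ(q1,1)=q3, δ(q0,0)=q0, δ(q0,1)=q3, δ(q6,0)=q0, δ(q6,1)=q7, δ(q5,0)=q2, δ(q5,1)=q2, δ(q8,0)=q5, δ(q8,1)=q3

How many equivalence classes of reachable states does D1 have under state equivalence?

First remove the unreachable states {q1,q4,q6,q7}; 5 states remain.
Start with accepting vs non-accepting: {q0,q3,q5,q8} | {q2}.
On input 0, block {q0,q3,q5,q8} splits into {q0,q8} and {q3,q5}.
Split {q0,q8} by δ(·,0) → {q0} and {q8}.
Split {q3,q5} by δ(·,1) → {q3} and {q5}.
No further refinement is possible. Final partition (5 blocks): {q0} | {q2} | {q3} | {q8} | {q5}.

5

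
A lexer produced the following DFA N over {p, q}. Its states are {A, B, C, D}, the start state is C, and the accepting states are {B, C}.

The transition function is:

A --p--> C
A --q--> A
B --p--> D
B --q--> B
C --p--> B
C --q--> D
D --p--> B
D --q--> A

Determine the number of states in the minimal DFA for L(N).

4

Every state is reachable, so we keep all 4.
P0 = {B,C} | {A,D}.
Refine {B,C} on symbol p: members go to different blocks, giving {B} and {C}.
Refine {A,D} on symbol p: members go to different blocks, giving {A} and {D}.
Stable partition: {B} | {A} | {C} | {D} — 4 equivalence classes.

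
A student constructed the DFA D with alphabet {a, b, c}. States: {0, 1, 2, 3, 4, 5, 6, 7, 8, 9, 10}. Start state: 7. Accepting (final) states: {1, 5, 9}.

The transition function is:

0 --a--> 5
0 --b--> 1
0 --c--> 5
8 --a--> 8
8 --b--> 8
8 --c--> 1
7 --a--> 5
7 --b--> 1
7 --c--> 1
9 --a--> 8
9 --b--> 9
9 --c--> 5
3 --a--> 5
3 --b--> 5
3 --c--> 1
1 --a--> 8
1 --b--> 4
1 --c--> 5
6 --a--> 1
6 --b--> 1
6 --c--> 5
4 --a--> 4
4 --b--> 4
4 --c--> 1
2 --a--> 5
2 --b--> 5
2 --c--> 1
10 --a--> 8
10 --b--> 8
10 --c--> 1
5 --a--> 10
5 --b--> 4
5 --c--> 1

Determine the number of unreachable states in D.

5

BFS from 7 reaches {1, 4, 5, 7, 8, 10}; the 5 state(s) 0, 2, 3, 6, 9 are never visited.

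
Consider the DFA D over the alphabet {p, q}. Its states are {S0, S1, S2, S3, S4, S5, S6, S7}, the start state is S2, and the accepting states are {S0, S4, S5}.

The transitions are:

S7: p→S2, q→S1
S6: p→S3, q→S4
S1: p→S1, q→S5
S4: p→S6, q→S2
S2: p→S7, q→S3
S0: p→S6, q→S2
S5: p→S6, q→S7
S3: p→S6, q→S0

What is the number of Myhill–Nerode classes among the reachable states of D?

P0 = {S0,S4,S5} | {S1,S2,S3,S6,S7}.
On input q, block {S1,S2,S3,S6,S7} splits into {S1,S3,S6} and {S2,S7}.
No further refinement is possible. Final partition (3 blocks): {S0,S4,S5} | {S1,S3,S6} | {S2,S7}.

3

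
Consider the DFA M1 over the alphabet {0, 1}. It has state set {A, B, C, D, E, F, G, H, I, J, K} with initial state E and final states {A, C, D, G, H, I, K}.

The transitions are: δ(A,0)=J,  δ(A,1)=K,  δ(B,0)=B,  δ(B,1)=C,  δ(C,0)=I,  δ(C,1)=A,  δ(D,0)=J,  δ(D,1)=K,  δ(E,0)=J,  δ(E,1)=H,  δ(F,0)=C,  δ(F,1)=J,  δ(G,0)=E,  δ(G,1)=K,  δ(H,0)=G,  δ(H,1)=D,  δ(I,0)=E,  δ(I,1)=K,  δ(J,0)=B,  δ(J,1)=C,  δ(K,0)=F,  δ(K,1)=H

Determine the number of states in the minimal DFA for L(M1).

All states are reachable from the start state.
P0 = {A,C,D,G,H,I,K} | {B,E,F,J}.
Refine {A,C,D,G,H,I,K} on symbol 0: members go to different blocks, giving {A,D,G,I,K} and {C,H}.
Split {A,D,G,I,K} by δ(·,1) → {A,D,G,I} and {K}.
On input 0, block {B,E,F,J} splits into {B,E,J} and {F}.
Stable partition: {A,D,G,I} | {B,E,J} | {C,H} | {K} | {F} — 5 equivalence classes.

5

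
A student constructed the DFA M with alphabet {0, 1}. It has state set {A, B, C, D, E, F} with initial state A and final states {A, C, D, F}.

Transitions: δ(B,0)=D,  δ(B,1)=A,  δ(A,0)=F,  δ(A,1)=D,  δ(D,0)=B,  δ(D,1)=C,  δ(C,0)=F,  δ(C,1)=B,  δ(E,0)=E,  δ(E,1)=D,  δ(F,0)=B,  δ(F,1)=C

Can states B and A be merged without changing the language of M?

States {E} cannot be reached from the start state, so discard them.
Start with accepting vs non-accepting: {A,C,D,F} | {B}.
Split {A,C,D,F} by δ(·,0) → {A,C} and {D,F}.
On input 1, block {A,C} splits into {A} and {C}.
No further refinement is possible. Final partition (4 blocks): {A} | {B} | {D,F} | {C}.
B and A end up in different blocks, so they are distinguishable. For instance, the string 'ε' is accepted from only A.

No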